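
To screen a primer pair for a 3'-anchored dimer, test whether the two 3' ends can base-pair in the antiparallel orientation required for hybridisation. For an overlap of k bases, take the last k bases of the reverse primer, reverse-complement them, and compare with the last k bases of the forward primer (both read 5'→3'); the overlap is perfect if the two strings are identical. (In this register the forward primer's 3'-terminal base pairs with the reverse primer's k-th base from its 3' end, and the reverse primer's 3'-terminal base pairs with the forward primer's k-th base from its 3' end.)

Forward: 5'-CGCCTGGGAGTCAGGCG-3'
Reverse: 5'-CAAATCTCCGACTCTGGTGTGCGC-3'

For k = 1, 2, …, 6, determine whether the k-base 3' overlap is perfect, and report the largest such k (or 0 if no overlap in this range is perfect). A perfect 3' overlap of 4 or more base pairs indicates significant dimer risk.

Last 6 bases (5'→3') — forward …CAGGCG, reverse …GTGCGC.
Reverse complement of the reverse primer's last 6 bases: GCGCAC; its first k bases are the reverse complement of the reverse primer's last k bases, so a perfect k-base overlap needs the forward primer's last k bases to equal them.
Comparing (forward last k vs required): k=1: G vs G ✓; k=2: CG vs GC ✗; k=3: GCG vs GCG ✓; k=4: GGCG vs GCGC ✗; k=5: AGGCG vs GCGCA ✗; k=6: CAGGCG vs GCGCAC ✗.
Perfect overlaps at k = 1, 3; the largest is 3.

Longest perfect overlap: 3 complementary base pairs; below the dimer-risk threshold (threshold 4).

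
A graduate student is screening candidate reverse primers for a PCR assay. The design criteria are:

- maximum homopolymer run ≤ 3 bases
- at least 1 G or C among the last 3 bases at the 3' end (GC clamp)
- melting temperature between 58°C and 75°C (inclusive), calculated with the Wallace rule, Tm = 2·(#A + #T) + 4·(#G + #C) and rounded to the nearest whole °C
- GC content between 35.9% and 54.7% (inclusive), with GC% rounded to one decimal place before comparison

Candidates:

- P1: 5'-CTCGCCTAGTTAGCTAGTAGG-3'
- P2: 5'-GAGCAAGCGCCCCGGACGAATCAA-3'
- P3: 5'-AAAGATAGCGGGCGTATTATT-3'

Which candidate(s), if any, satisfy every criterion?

P1 (21 nt, A=4 T=6 G=6 C=5): longest run = 2 ✓; 3' end AGG has 2 G/C ✓; Tm = 2·10 + 4·11 = 64°C ✓; GC 11/21 = 52.4% ✓ — passes.
P2 (24 nt, A=8 T=1 G=7 C=8): longest run = 4, exceeds 3 ✗; 3' end CAA has 1 G/C ✓; Tm = 2·9 + 4·15 = 78°C, outside 58–75°C ✗; GC 15/24 = 62.5%, outside 35.9–54.7% ✗ — fails.
P3 (21 nt, A=7 T=6 G=6 C=2): longest run = 3 ✓; 3' end ATT has 0 G/C, need ≥1 ✗; Tm = 2·13 + 4·8 = 58°C ✓; GC 8/21 = 38.1% ✓ — fails.

P1 only.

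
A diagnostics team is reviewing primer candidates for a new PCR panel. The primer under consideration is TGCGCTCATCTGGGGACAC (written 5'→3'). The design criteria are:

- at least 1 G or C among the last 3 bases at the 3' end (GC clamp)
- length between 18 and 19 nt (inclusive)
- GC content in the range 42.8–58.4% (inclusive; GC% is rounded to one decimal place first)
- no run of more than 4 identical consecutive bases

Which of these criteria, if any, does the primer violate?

Fails: GC content.

Base counts: A=3, T=4, G=6, C=6 (length 19).
GC clamp: 3' end CAC has 2 G/C ✓
length: length 19 ✓
GC content: GC 12/19 = 63.2%, outside 42.8–58.4% ✗
homopolymer run: longest run = 4 ✓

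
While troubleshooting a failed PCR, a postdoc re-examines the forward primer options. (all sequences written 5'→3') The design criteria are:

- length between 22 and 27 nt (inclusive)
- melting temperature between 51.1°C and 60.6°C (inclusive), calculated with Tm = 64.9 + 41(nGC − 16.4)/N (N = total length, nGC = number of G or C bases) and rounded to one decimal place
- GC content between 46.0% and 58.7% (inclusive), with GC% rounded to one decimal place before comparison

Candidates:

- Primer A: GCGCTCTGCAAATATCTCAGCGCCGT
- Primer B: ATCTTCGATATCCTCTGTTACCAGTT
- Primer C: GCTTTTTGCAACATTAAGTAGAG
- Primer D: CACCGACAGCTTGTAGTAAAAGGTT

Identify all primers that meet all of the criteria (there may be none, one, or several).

None of the candidates satisfy all criteria.

Primer A (26 nt, A=5 T=6 G=6 C=9): length 26 ✓; Tm = 64.9 + 41·(15 − 16.4)/26 = 62.7°C, outside 51.1–60.6°C ✗; GC 15/26 = 57.7% ✓ — fails.
Primer B (26 nt, A=5 T=11 G=3 C=7): length 26 ✓; Tm = 64.9 + 41·(10 − 16.4)/26 = 54.8°C ✓; GC 10/26 = 38.5%, outside 46.0–58.7% ✗ — fails.
Primer C (23 nt, A=7 T=8 G=5 C=3): length 23 ✓; Tm = 64.9 + 41·(8 − 16.4)/23 = 49.9°C, outside 51.1–60.6°C ✗; GC 8/23 = 34.8%, outside 46.0–58.7% ✗ — fails.
Primer D (25 nt, A=8 T=6 G=6 C=5): length 25 ✓; Tm = 64.9 + 41·(11 − 16.4)/25 = 56.0°C ✓; GC 11/25 = 44.0%, outside 46.0–58.7% ✗ — fails.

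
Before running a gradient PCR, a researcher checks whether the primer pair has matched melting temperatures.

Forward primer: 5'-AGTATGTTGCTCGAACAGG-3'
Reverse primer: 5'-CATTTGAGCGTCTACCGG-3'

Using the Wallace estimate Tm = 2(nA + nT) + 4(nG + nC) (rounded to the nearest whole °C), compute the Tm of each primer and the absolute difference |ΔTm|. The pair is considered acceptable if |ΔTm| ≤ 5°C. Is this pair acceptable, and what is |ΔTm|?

Forward: A=5 T=5 G=6 C=3 → Tm = 2·10 + 4·9 = 56°C.
Reverse: A=3 T=5 G=5 C=5 → Tm = 2·8 + 4·10 = 56°C.
|ΔTm| = |56 − 56| = 0°C, ≤ 5°C.

|ΔTm| = 0°C; the pair is acceptable.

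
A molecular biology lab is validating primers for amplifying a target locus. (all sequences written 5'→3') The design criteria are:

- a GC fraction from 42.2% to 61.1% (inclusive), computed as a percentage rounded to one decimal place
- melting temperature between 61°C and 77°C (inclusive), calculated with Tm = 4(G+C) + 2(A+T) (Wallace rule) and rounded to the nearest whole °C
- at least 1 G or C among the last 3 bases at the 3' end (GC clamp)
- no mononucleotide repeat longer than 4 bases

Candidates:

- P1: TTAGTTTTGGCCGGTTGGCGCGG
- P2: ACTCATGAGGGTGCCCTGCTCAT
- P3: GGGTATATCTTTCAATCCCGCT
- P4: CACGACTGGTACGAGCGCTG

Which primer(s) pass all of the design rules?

P1 (23 nt, A=1 T=8 G=10 C=4): GC 14/23 = 60.9% ✓; Tm = 2·9 + 4·14 = 74°C ✓; 3' end CGG has 3 G/C ✓; longest run = 4 ✓ — passes.
P2 (23 nt, A=4 T=6 G=6 C=7): GC 13/23 = 56.5% ✓; Tm = 2·10 + 4·13 = 72°C ✓; 3' end CAT has 1 G/C ✓; longest run = 3 ✓ — passes.
P3 (22 nt, A=4 T=8 G=4 C=6): GC 10/22 = 45.5% ✓; Tm = 2·12 + 4·10 = 64°C ✓; 3' end GCT has 2 G/C ✓; longest run = 3 ✓ — passes.
P4 (20 nt, A=4 T=3 G=7 C=6): GC 13/20 = 65.0%, outside 42.2–61.1% ✗; Tm = 2·7 + 4·13 = 66°C ✓; 3' end CTG has 2 G/C ✓; longest run = 2 ✓ — fails.

P1, P2 and P3.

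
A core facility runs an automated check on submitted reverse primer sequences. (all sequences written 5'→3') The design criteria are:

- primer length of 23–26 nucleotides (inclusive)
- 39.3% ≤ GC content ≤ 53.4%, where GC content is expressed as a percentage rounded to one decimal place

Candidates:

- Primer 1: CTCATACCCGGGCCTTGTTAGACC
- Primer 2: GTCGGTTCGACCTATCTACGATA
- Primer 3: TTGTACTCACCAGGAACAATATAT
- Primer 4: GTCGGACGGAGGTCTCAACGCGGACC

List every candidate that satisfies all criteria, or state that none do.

Primer 2 only.

Primer 1 (24 nt, A=4 T=6 G=5 C=9): length 24 ✓; GC 14/24 = 58.3%, outside 39.3–53.4% ✗ — fails.
Primer 2 (23 nt, A=5 T=7 G=5 C=6): length 23 ✓; GC 11/23 = 47.8% ✓ — passes.
Primer 3 (24 nt, A=9 T=7 G=3 C=5): length 24 ✓; GC 8/24 = 33.3%, outside 39.3–53.4% ✗ — fails.
Primer 4 (26 nt, A=5 T=3 G=10 C=8): length 26 ✓; GC 18/26 = 69.2%, outside 39.3–53.4% ✗ — fails.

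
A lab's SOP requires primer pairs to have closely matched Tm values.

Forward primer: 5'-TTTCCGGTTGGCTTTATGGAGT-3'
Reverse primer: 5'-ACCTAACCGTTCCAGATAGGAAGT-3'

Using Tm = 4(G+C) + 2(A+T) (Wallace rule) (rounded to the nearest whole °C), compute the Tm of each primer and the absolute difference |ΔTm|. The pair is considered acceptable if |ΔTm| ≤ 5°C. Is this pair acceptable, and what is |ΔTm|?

Forward: A=2 T=10 G=7 C=3 → Tm = 2·12 + 4·10 = 64°C.
Reverse: A=8 T=5 G=5 C=6 → Tm = 2·13 + 4·11 = 70°C.
|ΔTm| = |64 − 70| = 6°C, > 5°C.

|ΔTm| = 6°C; the pair is not acceptable.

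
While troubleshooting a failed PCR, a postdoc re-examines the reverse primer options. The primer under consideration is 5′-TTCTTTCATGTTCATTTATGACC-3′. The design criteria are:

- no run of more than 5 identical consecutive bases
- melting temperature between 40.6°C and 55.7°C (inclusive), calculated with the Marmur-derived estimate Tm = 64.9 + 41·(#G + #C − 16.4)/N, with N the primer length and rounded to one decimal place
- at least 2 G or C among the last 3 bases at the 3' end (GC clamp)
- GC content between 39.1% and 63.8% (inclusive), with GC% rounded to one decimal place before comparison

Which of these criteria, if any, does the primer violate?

Fails: GC content.

Base counts: A=4, T=12, G=2, C=5 (length 23).
homopolymer run: longest run = 3 ✓
Tm: Tm = 64.9 + 41·(7 − 16.4)/23 = 48.1°C ✓
GC clamp: 3' end ACC has 2 G/C ✓
GC content: GC 7/23 = 30.4%, outside 39.1–63.8% ✗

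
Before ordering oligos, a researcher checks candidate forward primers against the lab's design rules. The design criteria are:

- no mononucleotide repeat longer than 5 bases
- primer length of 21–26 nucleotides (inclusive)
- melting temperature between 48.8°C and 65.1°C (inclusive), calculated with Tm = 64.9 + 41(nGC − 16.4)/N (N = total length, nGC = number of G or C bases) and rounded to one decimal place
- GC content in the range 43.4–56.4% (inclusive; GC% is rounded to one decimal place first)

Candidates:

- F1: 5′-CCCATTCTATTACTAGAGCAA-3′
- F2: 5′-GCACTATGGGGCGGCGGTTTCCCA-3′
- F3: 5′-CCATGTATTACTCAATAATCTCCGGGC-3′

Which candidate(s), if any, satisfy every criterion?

F1 (21 nt, A=7 T=6 G=2 C=6): longest run = 3 ✓; length 21 ✓; Tm = 64.9 + 41·(8 − 16.4)/21 = 48.5°C, outside 48.8–65.1°C ✗; GC 8/21 = 38.1%, outside 43.4–56.4% ✗ — fails.
F2 (24 nt, A=3 T=5 G=9 C=7): longest run = 4 ✓; length 24 ✓; Tm = 64.9 + 41·(16 − 16.4)/24 = 64.2°C ✓; GC 16/24 = 66.7%, outside 43.4–56.4% ✗ — fails.
F3 (27 nt, A=7 T=8 G=4 C=8): longest run = 3 ✓; length 27, outside 21–26 ✗; Tm = 64.9 + 41·(12 − 16.4)/27 = 58.2°C ✓; GC 12/27 = 44.4% ✓ — fails.

None of the candidates satisfy all criteria.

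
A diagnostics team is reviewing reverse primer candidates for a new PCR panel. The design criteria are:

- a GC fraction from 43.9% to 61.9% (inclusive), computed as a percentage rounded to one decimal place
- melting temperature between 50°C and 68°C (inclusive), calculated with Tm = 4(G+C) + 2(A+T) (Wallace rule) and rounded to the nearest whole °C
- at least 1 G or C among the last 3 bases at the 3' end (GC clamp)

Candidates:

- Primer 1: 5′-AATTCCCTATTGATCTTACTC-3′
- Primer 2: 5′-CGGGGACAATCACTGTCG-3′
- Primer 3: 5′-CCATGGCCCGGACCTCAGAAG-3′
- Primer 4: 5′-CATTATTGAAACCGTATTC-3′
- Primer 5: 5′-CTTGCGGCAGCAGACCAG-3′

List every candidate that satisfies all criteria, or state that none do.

Primer 2 only.

Primer 1 (21 nt, A=5 T=9 G=1 C=6): GC 7/21 = 33.3%, outside 43.9–61.9% ✗; Tm = 2·14 + 4·7 = 56°C ✓; 3' end CTC has 2 G/C ✓ — fails.
Primer 2 (18 nt, A=4 T=3 G=6 C=5): GC 11/18 = 61.1% ✓; Tm = 2·7 + 4·11 = 58°C ✓; 3' end TCG has 2 G/C ✓ — passes.
Primer 3 (21 nt, A=5 T=2 G=6 C=8): GC 14/21 = 66.7%, outside 43.9–61.9% ✗; Tm = 2·7 + 4·14 = 70°C, outside 50–68°C ✗; 3' end AAG has 1 G/C ✓ — fails.
Primer 4 (19 nt, A=6 T=7 G=2 C=4): GC 6/19 = 31.6%, outside 43.9–61.9% ✗; Tm = 2·13 + 4·6 = 50°C ✓; 3' end TTC has 1 G/C ✓ — fails.
Primer 5 (18 nt, A=4 T=2 G=6 C=6): GC 12/18 = 66.7%, outside 43.9–61.9% ✗; Tm = 2·6 + 4·12 = 60°C ✓; 3' end CAG has 2 G/C ✓ — fails.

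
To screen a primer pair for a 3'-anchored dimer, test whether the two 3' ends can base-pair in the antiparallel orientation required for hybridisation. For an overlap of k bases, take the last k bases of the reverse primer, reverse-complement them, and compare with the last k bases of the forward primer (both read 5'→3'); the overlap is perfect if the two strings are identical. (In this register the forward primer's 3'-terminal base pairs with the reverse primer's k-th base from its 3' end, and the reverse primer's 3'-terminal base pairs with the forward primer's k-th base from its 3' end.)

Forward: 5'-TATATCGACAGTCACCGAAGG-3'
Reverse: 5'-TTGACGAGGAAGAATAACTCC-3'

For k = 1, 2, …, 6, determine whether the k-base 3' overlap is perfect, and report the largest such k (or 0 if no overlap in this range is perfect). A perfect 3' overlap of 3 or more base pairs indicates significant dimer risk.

Longest perfect overlap: 2 complementary base pairs; below the dimer-risk threshold (threshold 3).

Last 6 bases (5'→3') — forward …CGAAGG, reverse …AACTCC.
Reverse complement of the reverse primer's last 6 bases: GGAGTT; its first k bases are the reverse complement of the reverse primer's last k bases, so a perfect k-base overlap needs the forward primer's last k bases to equal them.
Comparing (forward last k vs required): k=1: G vs G ✓; k=2: GG vs GG ✓; k=3: AGG vs GGA ✗; k=4: AAGG vs GGAG ✗; k=5: GAAGG vs GGAGT ✗; k=6: CGAAGG vs GGAGTT ✗.
Perfect overlaps at k = 1, 2; the largest is 2.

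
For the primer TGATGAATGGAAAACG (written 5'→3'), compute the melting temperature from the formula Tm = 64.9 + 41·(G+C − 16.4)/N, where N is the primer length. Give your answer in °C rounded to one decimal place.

Base counts: A=7, T=3, G=5, C=1; G+C = 6, N = 16.
Tm = 64.9 + 41·(6 − 16.4)/16 = 64.9 + -426.40/16 = 38.3°C.

38.3°C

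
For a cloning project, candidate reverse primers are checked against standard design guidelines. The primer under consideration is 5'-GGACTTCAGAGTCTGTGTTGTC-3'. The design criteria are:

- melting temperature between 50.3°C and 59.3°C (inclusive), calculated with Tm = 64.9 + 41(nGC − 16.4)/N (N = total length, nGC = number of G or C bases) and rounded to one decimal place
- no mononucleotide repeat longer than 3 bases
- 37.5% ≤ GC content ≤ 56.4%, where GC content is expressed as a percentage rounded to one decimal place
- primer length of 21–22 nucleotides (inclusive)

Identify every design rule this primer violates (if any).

Base counts: A=3, T=8, G=7, C=4 (length 22).
Tm: Tm = 64.9 + 41·(11 − 16.4)/22 = 54.8°C ✓
homopolymer run: longest run = 2 ✓
GC content: GC 11/22 = 50.0% ✓
length: length 22 ✓

Meets all criteria.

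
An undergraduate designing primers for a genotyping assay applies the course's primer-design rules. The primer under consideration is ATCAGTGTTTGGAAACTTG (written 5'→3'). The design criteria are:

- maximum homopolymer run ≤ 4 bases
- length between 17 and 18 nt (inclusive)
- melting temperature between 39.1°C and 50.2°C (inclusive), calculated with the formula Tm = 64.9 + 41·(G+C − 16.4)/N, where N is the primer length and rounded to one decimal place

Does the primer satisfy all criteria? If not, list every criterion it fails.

Fails: length.

Base counts: A=5, T=7, G=5, C=2 (length 19).
homopolymer run: longest run = 3 ✓
length: length 19, outside 17–18 ✗
Tm: Tm = 64.9 + 41·(7 − 16.4)/19 = 44.6°C ✓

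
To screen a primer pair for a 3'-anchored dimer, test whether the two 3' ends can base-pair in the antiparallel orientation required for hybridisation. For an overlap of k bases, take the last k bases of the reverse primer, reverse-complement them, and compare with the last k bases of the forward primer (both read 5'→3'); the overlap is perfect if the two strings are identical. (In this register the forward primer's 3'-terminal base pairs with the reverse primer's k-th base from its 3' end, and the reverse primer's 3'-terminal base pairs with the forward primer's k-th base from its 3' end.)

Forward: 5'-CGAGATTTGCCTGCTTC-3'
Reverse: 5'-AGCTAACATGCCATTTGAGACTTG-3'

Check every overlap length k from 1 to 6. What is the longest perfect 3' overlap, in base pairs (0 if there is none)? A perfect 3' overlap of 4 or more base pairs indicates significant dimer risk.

Last 6 bases (5'→3') — forward …TGCTTC, reverse …GACTTG.
Reverse complement of the reverse primer's last 6 bases: CAAGTC; its first k bases are the reverse complement of the reverse primer's last k bases, so a perfect k-base overlap needs the forward primer's last k bases to equal them.
Comparing (forward last k vs required): k=1: C vs C ✓; k=2: TC vs CA ✗; k=3: TTC vs CAA ✗; k=4: CTTC vs CAAG ✗; k=5: GCTTC vs CAAGT ✗; k=6: TGCTTC vs CAAGTC ✗.
Only k = 1 is perfect, so the longest perfect 3' overlap is 1.

Longest perfect overlap: 1 complementary base pair; below the dimer-risk threshold (threshold 4).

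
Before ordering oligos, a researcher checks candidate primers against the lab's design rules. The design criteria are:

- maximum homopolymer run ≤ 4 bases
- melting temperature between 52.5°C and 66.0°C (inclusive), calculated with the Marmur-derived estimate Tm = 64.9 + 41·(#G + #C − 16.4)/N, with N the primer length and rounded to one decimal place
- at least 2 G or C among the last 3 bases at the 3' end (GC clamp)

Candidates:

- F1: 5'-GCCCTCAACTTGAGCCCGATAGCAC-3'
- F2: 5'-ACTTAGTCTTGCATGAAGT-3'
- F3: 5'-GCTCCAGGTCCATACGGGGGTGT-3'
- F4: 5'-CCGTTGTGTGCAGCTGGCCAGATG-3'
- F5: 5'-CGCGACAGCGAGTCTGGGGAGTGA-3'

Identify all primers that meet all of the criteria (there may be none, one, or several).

F1 (25 nt, A=6 T=4 G=5 C=10): longest run = 3 ✓; Tm = 64.9 + 41·(15 − 16.4)/25 = 62.6°C ✓; 3' end CAC has 2 G/C ✓ — passes.
F2 (19 nt, A=5 T=7 G=4 C=3): longest run = 2 ✓; Tm = 64.9 + 41·(7 − 16.4)/19 = 44.6°C, outside 52.5–66.0°C ✗; 3' end AGT has 1 G/C, need ≥2 ✗ — fails.
F3 (23 nt, A=3 T=5 G=9 C=6): longest run = 5, exceeds 4 ✗; Tm = 64.9 + 41·(15 − 16.4)/23 = 62.4°C ✓; 3' end TGT has 1 G/C, need ≥2 ✗ — fails.
F4 (24 nt, A=3 T=6 G=9 C=6): longest run = 2 ✓; Tm = 64.9 + 41·(15 − 16.4)/24 = 62.5°C ✓; 3' end ATG has 1 G/C, need ≥2 ✗ — fails.
F5 (24 nt, A=5 T=3 G=11 C=5): longest run = 4 ✓; Tm = 64.9 + 41·(16 − 16.4)/24 = 64.2°C ✓; 3' end TGA has 1 G/C, need ≥2 ✗ — fails.

F1 only.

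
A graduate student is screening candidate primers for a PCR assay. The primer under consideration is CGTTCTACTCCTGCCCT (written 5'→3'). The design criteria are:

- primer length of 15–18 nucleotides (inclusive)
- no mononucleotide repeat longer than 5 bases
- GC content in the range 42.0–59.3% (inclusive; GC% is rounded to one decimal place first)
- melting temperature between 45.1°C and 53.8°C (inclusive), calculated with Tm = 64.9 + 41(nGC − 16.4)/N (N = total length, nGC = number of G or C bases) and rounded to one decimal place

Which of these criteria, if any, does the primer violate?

Base counts: A=1, T=6, G=2, C=8 (length 17).
length: length 17 ✓
homopolymer run: longest run = 3 ✓
GC content: GC 10/17 = 58.8% ✓
Tm: Tm = 64.9 + 41·(10 − 16.4)/17 = 49.5°C ✓

Meets all criteria.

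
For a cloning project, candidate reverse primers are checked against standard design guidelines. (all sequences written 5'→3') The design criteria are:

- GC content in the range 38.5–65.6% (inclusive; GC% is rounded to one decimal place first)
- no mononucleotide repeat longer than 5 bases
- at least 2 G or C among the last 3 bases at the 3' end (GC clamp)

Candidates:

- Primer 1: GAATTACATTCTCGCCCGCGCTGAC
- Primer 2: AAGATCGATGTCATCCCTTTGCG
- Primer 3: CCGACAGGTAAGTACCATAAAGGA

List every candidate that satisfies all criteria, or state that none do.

Primer 1 (25 nt, A=5 T=6 G=5 C=9): GC 14/25 = 56.0% ✓; longest run = 3 ✓; 3' end GAC has 2 G/C ✓ — passes.
Primer 2 (23 nt, A=5 T=7 G=5 C=6): GC 11/23 = 47.8% ✓; longest run = 3 ✓; 3' end GCG has 3 G/C ✓ — passes.
Primer 3 (24 nt, A=10 T=3 G=6 C=5): GC 11/24 = 45.8% ✓; longest run = 3 ✓; 3' end GGA has 2 G/C ✓ — passes.

Primer 1, Primer 2 and Primer 3.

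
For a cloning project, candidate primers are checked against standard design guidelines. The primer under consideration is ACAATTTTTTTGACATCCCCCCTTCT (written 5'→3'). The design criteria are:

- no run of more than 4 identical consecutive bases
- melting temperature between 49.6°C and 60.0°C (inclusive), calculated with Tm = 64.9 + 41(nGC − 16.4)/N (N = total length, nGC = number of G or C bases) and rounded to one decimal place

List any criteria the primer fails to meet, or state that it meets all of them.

Fails: homopolymer run.

Base counts: A=5, T=11, G=1, C=9 (length 26).
homopolymer run: longest run = 7, exceeds 4 ✗
Tm: Tm = 64.9 + 41·(10 − 16.4)/26 = 54.8°C ✓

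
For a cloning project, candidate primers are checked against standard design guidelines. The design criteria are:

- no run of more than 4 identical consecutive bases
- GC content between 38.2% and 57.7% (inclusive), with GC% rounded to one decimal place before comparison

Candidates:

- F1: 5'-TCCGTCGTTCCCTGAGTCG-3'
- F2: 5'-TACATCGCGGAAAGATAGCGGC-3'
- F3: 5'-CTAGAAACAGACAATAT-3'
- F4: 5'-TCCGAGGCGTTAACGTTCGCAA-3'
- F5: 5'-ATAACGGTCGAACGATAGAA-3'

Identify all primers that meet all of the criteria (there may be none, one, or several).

F2, F4 and F5.

F1 (19 nt, A=1 T=6 G=5 C=7): longest run = 3 ✓; GC 12/19 = 63.2%, outside 38.2–57.7% ✗ — fails.
F2 (22 nt, A=7 T=3 G=7 C=5): longest run = 3 ✓; GC 12/22 = 54.5% ✓ — passes.
F3 (17 nt, A=9 T=3 G=2 C=3): longest run = 3 ✓; GC 5/17 = 29.4%, outside 38.2–57.7% ✗ — fails.
F4 (22 nt, A=5 T=5 G=6 C=6): longest run = 2 ✓; GC 12/22 = 54.5% ✓ — passes.
F5 (20 nt, A=9 T=3 G=5 C=3): longest run = 2 ✓; GC 8/20 = 40.0% ✓ — passes.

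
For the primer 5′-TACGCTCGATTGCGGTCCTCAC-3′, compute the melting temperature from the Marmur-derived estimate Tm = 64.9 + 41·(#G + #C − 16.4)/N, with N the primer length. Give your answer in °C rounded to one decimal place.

58.6°C

Base counts: A=3, T=6, G=5, C=8; G+C = 13, N = 22.
Tm = 64.9 + 41·(13 − 16.4)/22 = 64.9 + -139.40/22 = 58.6°C.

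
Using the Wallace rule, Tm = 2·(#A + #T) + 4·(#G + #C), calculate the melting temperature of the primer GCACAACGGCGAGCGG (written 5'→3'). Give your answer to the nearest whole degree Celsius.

56°C

Base counts: A=4, T=0, G=7, C=5 (length 16).
Tm = 2·(4+0) + 4·(7+5) = 2·4 + 4·12 = 8 + 48 = 56°C.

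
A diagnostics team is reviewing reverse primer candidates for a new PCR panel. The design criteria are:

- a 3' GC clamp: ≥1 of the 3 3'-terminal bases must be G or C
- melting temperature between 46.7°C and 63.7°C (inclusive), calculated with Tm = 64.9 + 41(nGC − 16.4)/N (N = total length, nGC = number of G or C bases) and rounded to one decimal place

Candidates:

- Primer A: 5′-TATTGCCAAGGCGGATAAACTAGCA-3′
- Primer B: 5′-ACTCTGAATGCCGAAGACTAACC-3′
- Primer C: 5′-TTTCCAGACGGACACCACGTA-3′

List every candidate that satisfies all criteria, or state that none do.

Primer A (25 nt, A=9 T=5 G=6 C=5): 3' end GCA has 2 G/C ✓; Tm = 64.9 + 41·(11 − 16.4)/25 = 56.0°C ✓ — passes.
Primer B (23 nt, A=8 T=4 G=4 C=7): 3' end ACC has 2 G/C ✓; Tm = 64.9 + 41·(11 − 16.4)/23 = 55.3°C ✓ — passes.
Primer C (21 nt, A=6 T=4 G=4 C=7): 3' end GTA has 1 G/C ✓; Tm = 64.9 + 41·(11 − 16.4)/21 = 54.4°C ✓ — passes.

Primer A, Primer B and Primer C.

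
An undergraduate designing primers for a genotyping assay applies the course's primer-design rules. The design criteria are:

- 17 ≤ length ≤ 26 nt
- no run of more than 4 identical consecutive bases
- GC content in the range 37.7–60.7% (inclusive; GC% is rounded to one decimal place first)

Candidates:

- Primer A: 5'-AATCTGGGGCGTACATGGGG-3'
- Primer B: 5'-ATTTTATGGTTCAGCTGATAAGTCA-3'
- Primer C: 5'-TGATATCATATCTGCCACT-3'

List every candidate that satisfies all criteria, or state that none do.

Primer A (20 nt, A=4 T=4 G=9 C=3): length 20 ✓; longest run = 4 ✓; GC 12/20 = 60.0% ✓ — passes.
Primer B (25 nt, A=7 T=10 G=5 C=3): length 25 ✓; longest run = 4 ✓; GC 8/25 = 32.0%, outside 37.7–60.7% ✗ — fails.
Primer C (19 nt, A=5 T=7 G=2 C=5): length 19 ✓; longest run = 2 ✓; GC 7/19 = 36.8%, outside 37.7–60.7% ✗ — fails.

Primer A only.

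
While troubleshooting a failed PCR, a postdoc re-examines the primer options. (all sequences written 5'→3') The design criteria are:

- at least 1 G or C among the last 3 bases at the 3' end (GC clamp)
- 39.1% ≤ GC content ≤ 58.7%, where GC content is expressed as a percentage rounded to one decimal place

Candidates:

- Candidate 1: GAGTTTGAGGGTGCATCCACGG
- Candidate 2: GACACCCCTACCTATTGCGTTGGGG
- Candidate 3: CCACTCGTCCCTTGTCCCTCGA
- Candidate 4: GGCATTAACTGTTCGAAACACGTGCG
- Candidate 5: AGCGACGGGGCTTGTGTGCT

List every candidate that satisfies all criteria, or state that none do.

Candidate 1 (22 nt, A=4 T=5 G=9 C=4): 3' end CGG has 3 G/C ✓; GC 13/22 = 59.1%, outside 39.1–58.7% ✗ — fails.
Candidate 2 (25 nt, A=4 T=6 G=7 C=8): 3' end GGG has 3 G/C ✓; GC 15/25 = 60.0%, outside 39.1–58.7% ✗ — fails.
Candidate 3 (22 nt, A=2 T=6 G=3 C=11): 3' end CGA has 2 G/C ✓; GC 14/22 = 63.6%, outside 39.1–58.7% ✗ — fails.
Candidate 4 (26 nt, A=7 T=6 G=7 C=6): 3' end GCG has 3 G/C ✓; GC 13/26 = 50.0% ✓ — passes.
Candidate 5 (20 nt, A=2 T=5 G=9 C=4): 3' end GCT has 2 G/C ✓; GC 13/20 = 65.0%, outside 39.1–58.7% ✗ — fails.

Candidate 4 only.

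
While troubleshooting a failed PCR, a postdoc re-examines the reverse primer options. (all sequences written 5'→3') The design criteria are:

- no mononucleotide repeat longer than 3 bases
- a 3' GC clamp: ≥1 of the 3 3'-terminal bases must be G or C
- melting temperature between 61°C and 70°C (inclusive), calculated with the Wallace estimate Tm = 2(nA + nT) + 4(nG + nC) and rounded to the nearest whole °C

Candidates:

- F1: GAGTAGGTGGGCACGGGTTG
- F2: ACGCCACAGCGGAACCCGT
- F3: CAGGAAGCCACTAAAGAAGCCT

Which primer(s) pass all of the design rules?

F1 (20 nt, A=3 T=4 G=11 C=2): longest run = 3 ✓; 3' end TTG has 1 G/C ✓; Tm = 2·7 + 4·13 = 66°C ✓ — passes.
F2 (19 nt, A=5 T=1 G=5 C=8): longest run = 3 ✓; 3' end CGT has 2 G/C ✓; Tm = 2·6 + 4·13 = 64°C ✓ — passes.
F3 (22 nt, A=9 T=2 G=5 C=6): longest run = 3 ✓; 3' end CCT has 2 G/C ✓; Tm = 2·11 + 4·11 = 66°C ✓ — passes.

F1, F2 and F3.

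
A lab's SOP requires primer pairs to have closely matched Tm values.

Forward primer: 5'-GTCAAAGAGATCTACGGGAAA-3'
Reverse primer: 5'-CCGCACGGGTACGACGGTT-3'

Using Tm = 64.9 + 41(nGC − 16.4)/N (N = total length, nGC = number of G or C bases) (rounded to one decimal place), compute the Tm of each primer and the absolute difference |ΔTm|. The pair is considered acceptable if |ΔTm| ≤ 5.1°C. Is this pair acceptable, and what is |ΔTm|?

Forward: G+C = 9, N = 21 → Tm = 64.9 + 41·(9 − 16.4)/21 = 50.5°C.
Reverse: G+C = 13, N = 19 → Tm = 64.9 + 41·(13 − 16.4)/19 = 57.6°C.
|ΔTm| = |50.5 − 57.6| = 7.1°C, > 5.1°C.

|ΔTm| = 7.1°C; the pair is not acceptable.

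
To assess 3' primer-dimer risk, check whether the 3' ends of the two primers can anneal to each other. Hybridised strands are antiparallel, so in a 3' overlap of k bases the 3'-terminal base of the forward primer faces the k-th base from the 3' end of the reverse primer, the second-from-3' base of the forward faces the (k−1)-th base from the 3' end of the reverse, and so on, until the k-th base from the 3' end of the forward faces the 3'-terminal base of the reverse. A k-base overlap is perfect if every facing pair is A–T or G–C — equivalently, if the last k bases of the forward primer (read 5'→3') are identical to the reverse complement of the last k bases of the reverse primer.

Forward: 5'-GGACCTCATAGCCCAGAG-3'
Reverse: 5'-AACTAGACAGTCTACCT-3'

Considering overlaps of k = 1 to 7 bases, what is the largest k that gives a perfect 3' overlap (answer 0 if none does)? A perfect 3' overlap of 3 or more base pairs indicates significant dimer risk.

Last 7 bases (5'→3') — forward …CCCAGAG, reverse …TCTACCT.
Reverse complement of the reverse primer's last 7 bases: AGGTAGA; its first k bases are the reverse complement of the reverse primer's last k bases, so a perfect k-base overlap needs the forward primer's last k bases to equal them.
Comparing (forward last k vs required): k=1: G vs A ✗; k=2: AG vs AG ✓; k=3: GAG vs AGG ✗; k=4: AGAG vs AGGT ✗; k=5: CAGAG vs AGGTA ✗; k=6: CCAGAG vs AGGTAG ✗; k=7: CCCAGAG vs AGGTAGA ✗.
Only k = 2 is perfect, so the longest perfect 3' overlap is 2.

Longest perfect overlap: 2 complementary base pairs; below the dimer-risk threshold (threshold 3).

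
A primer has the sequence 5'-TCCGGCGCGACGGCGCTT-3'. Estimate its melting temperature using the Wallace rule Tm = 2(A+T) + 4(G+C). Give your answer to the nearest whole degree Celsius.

64°C

Base counts: A=1, T=3, G=7, C=7 (length 18).
Tm = 2·(1+3) + 4·(7+7) = 2·4 + 4·14 = 8 + 56 = 64°C.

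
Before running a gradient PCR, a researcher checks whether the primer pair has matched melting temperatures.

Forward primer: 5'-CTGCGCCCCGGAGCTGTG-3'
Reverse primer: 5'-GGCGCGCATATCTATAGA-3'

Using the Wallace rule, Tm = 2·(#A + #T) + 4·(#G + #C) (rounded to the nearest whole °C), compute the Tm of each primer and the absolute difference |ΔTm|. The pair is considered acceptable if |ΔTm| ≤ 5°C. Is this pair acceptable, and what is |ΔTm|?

|ΔTm| = 10°C; the pair is not acceptable.

Forward: A=1 T=3 G=7 C=7 → Tm = 2·4 + 4·14 = 64°C.
Reverse: A=5 T=4 G=5 C=4 → Tm = 2·9 + 4·9 = 54°C.
|ΔTm| = |64 − 54| = 10°C, > 5°C.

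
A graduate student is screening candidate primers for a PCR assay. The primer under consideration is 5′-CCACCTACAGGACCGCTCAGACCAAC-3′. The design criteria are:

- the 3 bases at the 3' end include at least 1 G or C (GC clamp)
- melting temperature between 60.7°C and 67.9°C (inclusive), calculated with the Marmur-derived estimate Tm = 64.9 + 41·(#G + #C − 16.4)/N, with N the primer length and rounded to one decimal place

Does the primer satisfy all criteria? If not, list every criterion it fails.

Meets all criteria.

Base counts: A=8, T=2, G=4, C=12 (length 26).
GC clamp: 3' end AAC has 1 G/C ✓
Tm: Tm = 64.9 + 41·(16 − 16.4)/26 = 64.3°C ✓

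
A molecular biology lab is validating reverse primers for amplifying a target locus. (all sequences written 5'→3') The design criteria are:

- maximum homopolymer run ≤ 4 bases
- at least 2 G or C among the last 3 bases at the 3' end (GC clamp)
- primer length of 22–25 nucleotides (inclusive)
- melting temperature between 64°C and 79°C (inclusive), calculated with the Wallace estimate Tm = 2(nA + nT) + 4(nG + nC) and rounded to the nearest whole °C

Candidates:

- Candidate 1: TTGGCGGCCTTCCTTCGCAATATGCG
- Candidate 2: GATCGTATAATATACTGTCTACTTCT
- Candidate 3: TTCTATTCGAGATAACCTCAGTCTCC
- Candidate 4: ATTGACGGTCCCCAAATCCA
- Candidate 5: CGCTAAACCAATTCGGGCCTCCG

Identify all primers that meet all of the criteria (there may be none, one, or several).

Candidate 5 only.

Candidate 1 (26 nt, A=3 T=8 G=7 C=8): longest run = 2 ✓; 3' end GCG has 3 G/C ✓; length 26, outside 22–25 ✗; Tm = 2·11 + 4·15 = 82°C, outside 64–79°C ✗ — fails.
Candidate 2 (26 nt, A=7 T=11 G=3 C=5): longest run = 2 ✓; 3' end TCT has 1 G/C, need ≥2 ✗; length 26, outside 22–25 ✗; Tm = 2·18 + 4·8 = 68°C ✓ — fails.
Candidate 3 (26 nt, A=6 T=9 G=3 C=8): longest run = 2 ✓; 3' end TCC has 2 G/C ✓; length 26, outside 22–25 ✗; Tm = 2·15 + 4·11 = 74°C ✓ — fails.
Candidate 4 (20 nt, A=6 T=4 G=3 C=7): longest run = 4 ✓; 3' end CCA has 2 G/C ✓; length 20, outside 22–25 ✗; Tm = 2·10 + 4·10 = 60°C, outside 64–79°C ✗ — fails.
Candidate 5 (23 nt, A=5 T=4 G=5 C=9): longest run = 3 ✓; 3' end CCG has 3 G/C ✓; length 23 ✓; Tm = 2·9 + 4·14 = 74°C ✓ — passes.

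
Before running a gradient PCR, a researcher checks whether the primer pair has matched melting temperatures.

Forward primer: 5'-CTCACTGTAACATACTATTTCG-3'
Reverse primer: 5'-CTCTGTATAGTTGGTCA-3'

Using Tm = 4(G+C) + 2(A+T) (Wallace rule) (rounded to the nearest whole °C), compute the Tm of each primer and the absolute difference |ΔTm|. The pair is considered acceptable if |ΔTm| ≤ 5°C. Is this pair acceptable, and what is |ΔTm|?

Forward: A=6 T=8 G=2 C=6 → Tm = 2·14 + 4·8 = 60°C.
Reverse: A=3 T=7 G=4 C=3 → Tm = 2·10 + 4·7 = 48°C.
|ΔTm| = |60 − 48| = 12°C, > 5°C.

|ΔTm| = 12°C; the pair is not acceptable.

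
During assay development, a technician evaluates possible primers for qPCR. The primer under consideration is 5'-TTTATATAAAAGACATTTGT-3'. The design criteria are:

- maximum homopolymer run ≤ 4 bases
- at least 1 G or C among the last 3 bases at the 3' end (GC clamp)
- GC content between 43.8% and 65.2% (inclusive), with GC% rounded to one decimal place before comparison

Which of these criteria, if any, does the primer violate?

Base counts: A=8, T=9, G=2, C=1 (length 20).
homopolymer run: longest run = 4 ✓
GC clamp: 3' end TGT has 1 G/C ✓
GC content: GC 3/20 = 15.0%, outside 43.8–65.2% ✗

Fails: GC content.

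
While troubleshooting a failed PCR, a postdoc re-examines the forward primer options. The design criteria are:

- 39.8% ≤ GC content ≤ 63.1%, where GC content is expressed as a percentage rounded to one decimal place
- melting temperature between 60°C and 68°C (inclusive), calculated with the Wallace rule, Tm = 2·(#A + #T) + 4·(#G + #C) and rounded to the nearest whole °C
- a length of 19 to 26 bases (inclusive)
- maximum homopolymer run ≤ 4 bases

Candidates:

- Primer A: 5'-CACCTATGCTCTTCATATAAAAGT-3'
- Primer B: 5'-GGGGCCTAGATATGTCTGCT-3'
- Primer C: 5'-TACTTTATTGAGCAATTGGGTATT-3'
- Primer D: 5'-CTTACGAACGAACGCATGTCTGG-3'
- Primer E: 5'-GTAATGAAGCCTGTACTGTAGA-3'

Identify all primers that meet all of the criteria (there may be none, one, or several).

Primer A (24 nt, A=8 T=8 G=2 C=6): GC 8/24 = 33.3%, outside 39.8–63.1% ✗; Tm = 2·16 + 4·8 = 64°C ✓; length 24 ✓; longest run = 4 ✓ — fails.
Primer B (20 nt, A=3 T=6 G=7 C=4): GC 11/20 = 55.0% ✓; Tm = 2·9 + 4·11 = 62°C ✓; length 20 ✓; longest run = 4 ✓ — passes.
Primer C (24 nt, A=6 T=11 G=5 C=2): GC 7/24 = 29.2%, outside 39.8–63.1% ✗; Tm = 2·17 + 4·7 = 62°C ✓; length 24 ✓; longest run = 3 ✓ — fails.
Primer D (23 nt, A=6 T=5 G=6 C=6): GC 12/23 = 52.2% ✓; Tm = 2·11 + 4·12 = 70°C, outside 60–68°C ✗; length 23 ✓; longest run = 2 ✓ — fails.
Primer E (22 nt, A=7 T=6 G=6 C=3): GC 9/22 = 40.9% ✓; Tm = 2·13 + 4·9 = 62°C ✓; length 22 ✓; longest run = 2 ✓ — passes.

Primer B and Primer E.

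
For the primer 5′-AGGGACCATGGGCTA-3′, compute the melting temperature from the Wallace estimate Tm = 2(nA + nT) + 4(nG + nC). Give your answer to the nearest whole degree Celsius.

48°C

Base counts: A=4, T=2, G=6, C=3 (length 15).
Tm = 2·(4+2) + 4·(6+3) = 2·6 + 4·9 = 12 + 36 = 48°C.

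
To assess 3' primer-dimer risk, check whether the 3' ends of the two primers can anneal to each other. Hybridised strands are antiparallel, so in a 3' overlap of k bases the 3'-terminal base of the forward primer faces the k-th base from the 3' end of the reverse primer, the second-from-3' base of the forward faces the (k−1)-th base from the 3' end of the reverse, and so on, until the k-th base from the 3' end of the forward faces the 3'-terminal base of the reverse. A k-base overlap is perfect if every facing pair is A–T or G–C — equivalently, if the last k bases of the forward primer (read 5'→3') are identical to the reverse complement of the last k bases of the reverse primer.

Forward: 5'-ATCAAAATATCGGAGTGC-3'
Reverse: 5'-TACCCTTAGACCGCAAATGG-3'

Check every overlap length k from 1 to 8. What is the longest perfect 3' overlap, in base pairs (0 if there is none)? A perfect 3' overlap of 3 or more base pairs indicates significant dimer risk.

Last 8 bases (5'→3') — forward …CGGAGTGC, reverse …GCAAATGG.
Reverse complement of the reverse primer's last 8 bases: CCATTTGC; its first k bases are the reverse complement of the reverse primer's last k bases, so a perfect k-base overlap needs the forward primer's last k bases to equal them.
Comparing (forward last k vs required): k=1: C vs C ✓; k=2: GC vs CC ✗; k=3: TGC vs CCA ✗; k=4: GTGC vs CCAT ✗; k=5: AGTGC vs CCATT ✗; k=6: GAGTGC vs CCATTT ✗; k=7: GGAGTGC vs CCATTTG ✗; k=8: CGGAGTGC vs CCATTTGC ✗.
Only k = 1 is perfect, so the longest perfect 3' overlap is 1.

Longest perfect overlap: 1 complementary base pair; below the dimer-risk threshold (threshold 3).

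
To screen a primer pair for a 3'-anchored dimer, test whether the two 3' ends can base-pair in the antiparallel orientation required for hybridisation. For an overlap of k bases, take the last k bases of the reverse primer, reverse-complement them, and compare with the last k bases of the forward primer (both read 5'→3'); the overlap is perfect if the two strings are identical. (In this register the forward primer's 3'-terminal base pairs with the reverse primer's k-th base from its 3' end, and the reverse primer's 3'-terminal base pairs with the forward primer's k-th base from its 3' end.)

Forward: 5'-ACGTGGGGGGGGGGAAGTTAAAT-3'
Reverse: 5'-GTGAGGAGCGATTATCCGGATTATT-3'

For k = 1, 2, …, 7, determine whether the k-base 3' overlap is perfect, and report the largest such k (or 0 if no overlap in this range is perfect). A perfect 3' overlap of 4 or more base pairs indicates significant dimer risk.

Last 7 bases (5'→3') — forward …GTTAAAT, reverse …GATTATT.
Reverse complement of the reverse primer's last 7 bases: AATAATC; its first k bases are the reverse complement of the reverse primer's last k bases, so a perfect k-base overlap needs the forward primer's last k bases to equal them.
Comparing (forward last k vs required): k=1: T vs A ✗; k=2: AT vs AA ✗; k=3: AAT vs AAT ✓; k=4: AAAT vs AATA ✗; k=5: TAAAT vs AATAA ✗; k=6: TTAAAT vs AATAAT ✗; k=7: GTTAAAT vs AATAATC ✗.
Only k = 3 is perfect, so the longest perfect 3' overlap is 3.

Longest perfect overlap: 3 complementary base pairs; below the dimer-risk threshold (threshold 4).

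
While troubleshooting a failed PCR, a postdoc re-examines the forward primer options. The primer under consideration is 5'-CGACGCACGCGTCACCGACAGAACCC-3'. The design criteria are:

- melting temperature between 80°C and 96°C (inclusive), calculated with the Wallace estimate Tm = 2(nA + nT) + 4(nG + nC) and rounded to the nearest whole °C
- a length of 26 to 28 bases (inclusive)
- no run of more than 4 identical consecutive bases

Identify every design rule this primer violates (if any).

Meets all criteria.

Base counts: A=7, T=1, G=6, C=12 (length 26).
Tm: Tm = 2·8 + 4·18 = 88°C ✓
length: length 26 ✓
homopolymer run: longest run = 3 ✓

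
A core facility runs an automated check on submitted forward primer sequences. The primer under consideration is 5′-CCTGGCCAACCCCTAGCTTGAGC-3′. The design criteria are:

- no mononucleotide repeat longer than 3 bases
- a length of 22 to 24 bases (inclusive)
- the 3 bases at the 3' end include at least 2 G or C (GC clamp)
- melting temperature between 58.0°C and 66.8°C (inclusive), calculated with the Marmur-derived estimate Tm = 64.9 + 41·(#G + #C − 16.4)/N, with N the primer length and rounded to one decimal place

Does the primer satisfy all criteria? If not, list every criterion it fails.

Base counts: A=4, T=4, G=5, C=10 (length 23).
homopolymer run: longest run = 4, exceeds 3 ✗
length: length 23 ✓
GC clamp: 3' end AGC has 2 G/C ✓
Tm: Tm = 64.9 + 41·(15 − 16.4)/23 = 62.4°C ✓

Fails: homopolymer run.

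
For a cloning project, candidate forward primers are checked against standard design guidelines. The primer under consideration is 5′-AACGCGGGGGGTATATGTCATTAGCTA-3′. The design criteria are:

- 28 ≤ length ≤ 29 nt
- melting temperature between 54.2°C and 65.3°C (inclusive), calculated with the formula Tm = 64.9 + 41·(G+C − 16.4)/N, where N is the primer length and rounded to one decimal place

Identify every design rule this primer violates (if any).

Base counts: A=7, T=7, G=9, C=4 (length 27).
length: length 27, outside 28–29 ✗
Tm: Tm = 64.9 + 41·(13 − 16.4)/27 = 59.7°C ✓

Fails: length.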